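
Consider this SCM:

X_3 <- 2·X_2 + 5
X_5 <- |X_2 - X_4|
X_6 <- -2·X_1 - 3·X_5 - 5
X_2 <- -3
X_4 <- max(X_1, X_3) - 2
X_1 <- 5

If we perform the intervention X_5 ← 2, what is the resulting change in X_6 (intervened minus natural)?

The intervention breaks the incoming arrows to X_5: X_5 <- |X_2 - X_4| no longer applies, and X_5 = 2.
X_6 = -2·X_1 - 3·X_5 - 5  [with X_1=5, X_5=2]  = -21
Without intervention: X_3 = 2·X_2 + 5  [with X_2=-3]  = -1; X_4 = max(X_1, X_3) - 2  [with X_1=5, X_3=-1]  = 3; X_5 = |X_2 - X_4|  [with X_2=-3, X_4=3]  = 6; X_6 = -2·X_1 - 3·X_5 - 5  [with X_1=5, X_5=6]  = -33.
Change = -21 − (-33) = 12.

12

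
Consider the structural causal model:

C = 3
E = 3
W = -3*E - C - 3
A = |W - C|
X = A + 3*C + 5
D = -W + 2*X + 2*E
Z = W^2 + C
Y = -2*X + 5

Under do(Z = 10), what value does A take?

Under do(Z=10), the mechanism Z = W^2 + C is discarded; Z is fixed at 10.
Since A is not a descendant of the intervened variable, it is unaffected.
W = -3*E - C - 3  [with E=3, C=3]  = -15
A = |W - C|  [with W=-15, C=3]  = 18

18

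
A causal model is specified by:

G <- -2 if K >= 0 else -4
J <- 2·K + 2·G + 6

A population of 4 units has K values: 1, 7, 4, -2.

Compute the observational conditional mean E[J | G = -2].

10

Conditioning on G=-2 selects the 3 unit(s) with K ∈ {1, 7, 4}. Their J values: 4, 16, 10. Mean = 10.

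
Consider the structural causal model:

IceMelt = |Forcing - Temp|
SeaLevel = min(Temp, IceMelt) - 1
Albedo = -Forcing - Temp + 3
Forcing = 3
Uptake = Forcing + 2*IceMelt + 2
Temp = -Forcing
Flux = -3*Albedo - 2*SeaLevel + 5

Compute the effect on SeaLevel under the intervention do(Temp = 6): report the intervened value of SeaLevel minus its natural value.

6

do(Temp=6) replaces the equation Temp = -Forcing with the constant Temp = 6.
IceMelt = |Forcing - Temp|  [with Forcing=3, Temp=6]  = 3
SeaLevel = min(Temp, IceMelt) - 1  [with Temp=6, IceMelt=3]  = 2
Without intervention: Temp = -Forcing  [with Forcing=3]  = -3; IceMelt = |Forcing - Temp|  [with Forcing=3, Temp=-3]  = 6; SeaLevel = min(Temp, IceMelt) - 1  [with Temp=-3, IceMelt=6]  = -4.
Change = 2 − (-4) = 6.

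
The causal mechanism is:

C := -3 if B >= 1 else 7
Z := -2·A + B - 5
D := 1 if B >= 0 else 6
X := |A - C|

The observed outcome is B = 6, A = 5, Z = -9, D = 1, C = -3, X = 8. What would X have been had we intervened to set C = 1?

4

The intervention breaks the incoming arrows to C: C := -3 if B >= 1 else 7 no longer applies, and C = 1.
X = |A - C|  [with A=5, C=1]  = 4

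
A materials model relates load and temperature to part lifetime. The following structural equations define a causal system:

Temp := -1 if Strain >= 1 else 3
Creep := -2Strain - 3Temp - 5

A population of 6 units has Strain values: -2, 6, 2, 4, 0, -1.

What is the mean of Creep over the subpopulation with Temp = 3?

E[Creep|Temp=3] averages over only the 3 units with Temp=3 (Strain = -2, 0, -1): Creep = -10, -14, -12, mean -12.

-12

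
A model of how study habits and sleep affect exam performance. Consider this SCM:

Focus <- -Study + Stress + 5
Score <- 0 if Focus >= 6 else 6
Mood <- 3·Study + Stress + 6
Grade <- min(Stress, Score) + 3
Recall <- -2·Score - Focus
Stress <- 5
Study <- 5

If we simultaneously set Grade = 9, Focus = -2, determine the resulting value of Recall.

-10

Setting Grade = 9, Focus = -2 by intervention discards those variables' equations.
Score = 0 if Focus >= 6 else 6  [with Focus=-2]  = 6
Recall = -2·Score - Focus  [with Score=6, Focus=-2]  = -10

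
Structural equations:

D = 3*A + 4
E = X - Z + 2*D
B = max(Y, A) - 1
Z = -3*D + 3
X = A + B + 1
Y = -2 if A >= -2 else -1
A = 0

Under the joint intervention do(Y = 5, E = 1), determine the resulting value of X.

5

Setting Y = 5, E = 1 by intervention discards those variables' equations.
B = max(Y, A) - 1  [with Y=5, A=0]  = 4
X = A + B + 1  [with A=0, B=4]  = 5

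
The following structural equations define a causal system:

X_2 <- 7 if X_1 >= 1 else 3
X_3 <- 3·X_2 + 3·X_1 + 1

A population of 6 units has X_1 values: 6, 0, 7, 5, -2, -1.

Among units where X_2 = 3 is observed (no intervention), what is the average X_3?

7

E[X_3|X_2=3] averages over only the 3 units with X_2=3 (X_1 = 0, -2, -1): X_3 = 10, 4, 7, mean 7.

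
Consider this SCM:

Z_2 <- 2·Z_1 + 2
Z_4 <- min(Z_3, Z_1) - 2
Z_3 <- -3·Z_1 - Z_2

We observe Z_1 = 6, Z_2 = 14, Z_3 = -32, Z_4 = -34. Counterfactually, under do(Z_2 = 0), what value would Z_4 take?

Under do(Z_2=0), the mechanism Z_2 <- 2·Z_1 + 2 is discarded; Z_2 is fixed at 0.
Z_3 = -3·Z_1 - Z_2  [with Z_1=6, Z_2=0]  = -18
Z_4 = min(Z_3, Z_1) - 2  [with Z_3=-18, Z_1=6]  = -20

-20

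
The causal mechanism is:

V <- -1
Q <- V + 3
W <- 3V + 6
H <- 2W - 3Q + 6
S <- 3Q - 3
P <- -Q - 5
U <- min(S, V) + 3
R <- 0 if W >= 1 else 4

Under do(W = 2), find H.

The intervention breaks the incoming arrows to W: W <- 3V + 6 no longer applies, and W = 2.
Q = V + 3  [with V=-1]  = 2
H = 2W - 3Q + 6  [with W=2, Q=2]  = 4

4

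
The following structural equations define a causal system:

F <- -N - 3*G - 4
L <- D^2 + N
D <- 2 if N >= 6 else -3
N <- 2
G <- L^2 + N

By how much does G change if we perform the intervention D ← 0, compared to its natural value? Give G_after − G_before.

-117

Under do(D=0), the mechanism D <- 2 if N >= 6 else -3 is discarded; D is fixed at 0.
L = D^2 + N  [with D=0, N=2]  = 2
G = L^2 + N  [with L=2, N=2]  = 6
Without intervention: D = 2 if N >= 6 else -3  [with N=2]  = -3; L = D^2 + N  [with D=-3, N=2]  = 11; G = L^2 + N  [with L=11, N=2]  = 123.
Change = 6 − 123 = -117.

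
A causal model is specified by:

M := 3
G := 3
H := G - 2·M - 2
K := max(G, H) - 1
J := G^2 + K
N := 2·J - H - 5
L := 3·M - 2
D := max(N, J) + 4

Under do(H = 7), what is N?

The intervention breaks the incoming arrows to H: H := G - 2·M - 2 no longer applies, and H = 7.
K = max(G, H) - 1  [with G=3, H=7]  = 6
J = G^2 + K  [with G=3, K=6]  = 15
N = 2·J - H - 5  [with J=15, H=7]  = 18

18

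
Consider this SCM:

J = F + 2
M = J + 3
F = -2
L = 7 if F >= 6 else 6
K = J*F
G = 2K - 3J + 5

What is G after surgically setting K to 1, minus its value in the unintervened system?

do(K=1) replaces the equation K = J*F with the constant K = 1.
J = F + 2  [with F=-2]  = 0
G = 2K - 3J + 5  [with K=1, J=0]  = 7
Without intervention: J = F + 2  [with F=-2]  = 0; K = J*F  [with J=0, F=-2]  = 0; G = 2K - 3J + 5  [with K=0, J=0]  = 5.
Change = 7 − 5 = 2.

2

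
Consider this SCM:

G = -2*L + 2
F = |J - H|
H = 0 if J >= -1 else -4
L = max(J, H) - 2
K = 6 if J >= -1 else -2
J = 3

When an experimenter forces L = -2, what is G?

Intervening sets L = -2 and removes its equation (L = max(J, H) - 2).
G = -2*L + 2  [with L=-2]  = 6

6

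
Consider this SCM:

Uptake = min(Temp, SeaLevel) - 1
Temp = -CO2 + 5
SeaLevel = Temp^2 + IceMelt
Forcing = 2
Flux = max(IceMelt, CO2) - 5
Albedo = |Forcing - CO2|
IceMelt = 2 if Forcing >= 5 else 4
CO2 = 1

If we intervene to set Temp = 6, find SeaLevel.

40

The intervention breaks the incoming arrows to Temp: Temp = -CO2 + 5 no longer applies, and Temp = 6.
IceMelt = 2 if Forcing >= 5 else 4  [with Forcing=2]  = 4
SeaLevel = Temp^2 + IceMelt  [with Temp=6, IceMelt=4]  = 40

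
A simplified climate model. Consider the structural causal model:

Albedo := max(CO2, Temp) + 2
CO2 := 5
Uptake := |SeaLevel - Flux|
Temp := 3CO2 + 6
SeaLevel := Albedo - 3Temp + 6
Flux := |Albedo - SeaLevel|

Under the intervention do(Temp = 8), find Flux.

18

do(Temp=8) replaces the equation Temp := 3CO2 + 6 with the constant Temp = 8.
Albedo = max(CO2, Temp) + 2  [with CO2=5, Temp=8]  = 10
SeaLevel = Albedo - 3Temp + 6  [with Albedo=10, Temp=8]  = -8
Flux = |Albedo - SeaLevel|  [with Albedo=10, SeaLevel=-8]  = 18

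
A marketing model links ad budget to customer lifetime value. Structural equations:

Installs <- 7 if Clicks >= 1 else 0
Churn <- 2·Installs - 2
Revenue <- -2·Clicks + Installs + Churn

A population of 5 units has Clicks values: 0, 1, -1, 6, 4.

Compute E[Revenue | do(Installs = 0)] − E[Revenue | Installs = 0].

The intervention sets Installs=0 in all 5 units regardless of Clicks. Recomputing Revenue per unit gives -2, -4, 0, -14, -10; average -6.
E[Revenue|Installs=0] averages over only the 2 units with Installs=0 (Clicks = 0, -1): Revenue = -2, 0, mean -1.
Difference = -6 − (-1) = -5.

-5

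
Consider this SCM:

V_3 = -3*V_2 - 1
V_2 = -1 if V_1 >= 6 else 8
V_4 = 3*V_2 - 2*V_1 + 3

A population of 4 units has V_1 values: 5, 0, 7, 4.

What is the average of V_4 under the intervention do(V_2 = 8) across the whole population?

19

The intervention sets V_2=8 in all 4 units regardless of V_1. Recomputing V_4 per unit gives 17, 27, 13, 19; average 19.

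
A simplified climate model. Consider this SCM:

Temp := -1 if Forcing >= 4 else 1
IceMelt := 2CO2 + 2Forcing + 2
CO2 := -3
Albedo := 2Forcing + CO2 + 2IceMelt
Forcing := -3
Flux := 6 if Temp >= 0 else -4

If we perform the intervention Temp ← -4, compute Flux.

-4

The intervention breaks the incoming arrows to Temp: Temp := -1 if Forcing >= 4 else 1 no longer applies, and Temp = -4.
Flux = 6 if Temp >= 0 else -4  [with Temp=-4]  = -4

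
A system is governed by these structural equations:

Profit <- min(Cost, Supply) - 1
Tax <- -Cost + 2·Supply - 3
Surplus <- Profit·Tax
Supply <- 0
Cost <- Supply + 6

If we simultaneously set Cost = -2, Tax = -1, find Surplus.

3

Under do(Cost = -2, Tax = -1), each intervened variable's structural equation is replaced by its fixed value.
Profit = min(Cost, Supply) - 1  [with Cost=-2, Supply=0]  = -3
Surplus = Profit·Tax  [with Profit=-3, Tax=-1]  = 3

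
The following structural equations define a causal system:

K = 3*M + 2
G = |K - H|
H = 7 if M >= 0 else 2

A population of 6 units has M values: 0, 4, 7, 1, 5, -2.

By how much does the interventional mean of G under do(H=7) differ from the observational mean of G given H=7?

Under do(H=7), H's equation is replaced by H=7 for every unit. Per-unit G: 5, 7, 16, 2, 10, 11. Mean = 8.5.
Conditioning on H=7 selects the 5 unit(s) with M ∈ {0, 4, 7, 1, 5}. Their G values: 5, 7, 16, 2, 10. Mean = 8.
Difference = 8.5 − 8 = 0.5.

0.5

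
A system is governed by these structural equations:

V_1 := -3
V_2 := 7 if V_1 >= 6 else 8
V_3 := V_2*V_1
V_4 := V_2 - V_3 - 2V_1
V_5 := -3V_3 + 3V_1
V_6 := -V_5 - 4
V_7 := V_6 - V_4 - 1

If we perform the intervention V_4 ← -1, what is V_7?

The intervention breaks the incoming arrows to V_4: V_4 := V_2 - V_3 - 2V_1 no longer applies, and V_4 = -1.
V_2 = 7 if V_1 >= 6 else 8  [with V_1=-3]  = 8
V_3 = V_2*V_1  [with V_2=8, V_1=-3]  = -24
V_5 = -3V_3 + 3V_1  [with V_3=-24, V_1=-3]  = 63
V_6 = -V_5 - 4  [with V_5=63]  = -67
V_7 = V_6 - V_4 - 1  [with V_6=-67, V_4=-1]  = -67

-67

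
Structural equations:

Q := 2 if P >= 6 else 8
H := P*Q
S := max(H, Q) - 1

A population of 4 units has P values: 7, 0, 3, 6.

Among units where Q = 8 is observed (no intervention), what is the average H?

12

E[H|Q=8] averages over only the 2 units with Q=8 (P = 0, 3): H = 0, 24, mean 12.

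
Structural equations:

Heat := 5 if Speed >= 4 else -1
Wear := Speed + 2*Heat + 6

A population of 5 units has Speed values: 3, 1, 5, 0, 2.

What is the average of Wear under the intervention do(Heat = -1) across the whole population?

6.2

Every unit gets Heat=-1 under the intervention. Wear values become 7, 5, 9, 4, 6; E[Wear|do(Heat=-1)] = 6.2.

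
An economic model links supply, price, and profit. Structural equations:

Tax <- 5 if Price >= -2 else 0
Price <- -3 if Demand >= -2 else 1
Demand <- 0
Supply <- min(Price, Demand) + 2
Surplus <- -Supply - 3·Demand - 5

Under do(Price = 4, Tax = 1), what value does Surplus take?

-7

Setting Price = 4, Tax = 1 by intervention discards those variables' equations.
Supply = min(Price, Demand) + 2  [with Price=4, Demand=0]  = 2
Surplus = -Supply - 3·Demand - 5  [with Supply=2, Demand=0]  = -7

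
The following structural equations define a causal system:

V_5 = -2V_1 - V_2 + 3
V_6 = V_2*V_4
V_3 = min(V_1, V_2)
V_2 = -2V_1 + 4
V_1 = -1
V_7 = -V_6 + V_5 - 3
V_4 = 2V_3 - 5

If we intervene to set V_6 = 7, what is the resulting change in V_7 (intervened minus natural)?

Intervening sets V_6 = 7 and removes its equation (V_6 = V_2*V_4).
V_2 = -2V_1 + 4  [with V_1=-1]  = 6
V_5 = -2V_1 - V_2 + 3  [with V_1=-1, V_2=6]  = -1
V_7 = -V_6 + V_5 - 3  [with V_6=7, V_5=-1]  = -11
Without intervention: V_2 = -2V_1 + 4  [with V_1=-1]  = 6; V_3 = min(V_1, V_2)  [with V_1=-1, V_2=6]  = -1; V_4 = 2V_3 - 5  [with V_3=-1]  = -7; V_5 = -2V_1 - V_2 + 3  [with V_1=-1, V_2=6]  = -1; V_6 = V_2*V_4  [with V_2=6, V_4=-7]  = -42; V_7 = -V_6 + V_5 - 3  [with V_6=-42, V_5=-1]  = 38.
Change = -11 − 38 = -49.

-49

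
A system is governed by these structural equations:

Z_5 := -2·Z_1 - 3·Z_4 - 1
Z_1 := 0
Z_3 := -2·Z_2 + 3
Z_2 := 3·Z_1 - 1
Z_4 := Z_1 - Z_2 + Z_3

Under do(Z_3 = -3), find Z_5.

5

do(Z_3=-3) replaces the equation Z_3 := -2·Z_2 + 3 with the constant Z_3 = -3.
Z_2 = 3·Z_1 - 1  [with Z_1=0]  = -1
Z_4 = Z_1 - Z_2 + Z_3  [with Z_1=0, Z_2=-1, Z_3=-3]  = -2
Z_5 = -2·Z_1 - 3·Z_4 - 1  [with Z_1=0, Z_4=-2]  = 5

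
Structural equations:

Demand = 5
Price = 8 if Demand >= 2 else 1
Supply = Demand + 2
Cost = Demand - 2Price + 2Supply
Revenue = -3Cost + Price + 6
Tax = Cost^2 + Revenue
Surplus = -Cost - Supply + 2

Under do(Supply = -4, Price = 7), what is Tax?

Setting Supply = -4, Price = 7 by intervention discards those variables' equations.
Cost = Demand - 2Price + 2Supply  [with Demand=5, Price=7, Supply=-4]  = -17
Revenue = -3Cost + Price + 6  [with Cost=-17, Price=7]  = 64
Tax = Cost^2 + Revenue  [with Cost=-17, Revenue=64]  = 353

353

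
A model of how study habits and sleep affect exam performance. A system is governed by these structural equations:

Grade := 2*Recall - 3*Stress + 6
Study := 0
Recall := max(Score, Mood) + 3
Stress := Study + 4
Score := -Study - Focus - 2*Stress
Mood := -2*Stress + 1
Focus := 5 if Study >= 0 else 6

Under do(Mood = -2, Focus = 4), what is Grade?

The joint intervention fixes Mood = -2, Focus = 4, removing each variable's own equation.
Stress = Study + 4  [with Study=0]  = 4
Score = -Study - Focus - 2*Stress  [with Study=0, Focus=4, Stress=4]  = -12
Recall = max(Score, Mood) + 3  [with Score=-12, Mood=-2]  = 1
Grade = 2*Recall - 3*Stress + 6  [with Recall=1, Stress=4]  = -4

-4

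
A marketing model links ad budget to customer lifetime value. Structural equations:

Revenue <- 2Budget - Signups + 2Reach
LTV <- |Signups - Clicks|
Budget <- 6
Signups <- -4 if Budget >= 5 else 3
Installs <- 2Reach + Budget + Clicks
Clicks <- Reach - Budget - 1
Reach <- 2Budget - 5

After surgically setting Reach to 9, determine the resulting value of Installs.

Under do(Reach=9), the mechanism Reach <- 2Budget - 5 is discarded; Reach is fixed at 9.
Clicks = Reach - Budget - 1  [with Reach=9, Budget=6]  = 2
Installs = 2Reach + Budget + Clicks  [with Reach=9, Budget=6, Clicks=2]  = 26

26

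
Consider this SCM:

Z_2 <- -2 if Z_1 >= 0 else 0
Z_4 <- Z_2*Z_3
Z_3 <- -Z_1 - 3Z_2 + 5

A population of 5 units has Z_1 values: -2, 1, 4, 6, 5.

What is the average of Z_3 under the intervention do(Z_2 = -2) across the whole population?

8.2

do(Z_2=-2) breaks Z_2's dependence on Z_1. With Z_2=-2 fixed, Z_3 across the units is 13, 10, 7, 5, 6, mean 8.2.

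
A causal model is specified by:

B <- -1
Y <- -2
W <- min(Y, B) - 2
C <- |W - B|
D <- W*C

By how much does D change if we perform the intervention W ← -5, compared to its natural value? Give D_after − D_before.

-8

do(W=-5) replaces the equation W <- min(Y, B) - 2 with the constant W = -5.
C = |W - B|  [with W=-5, B=-1]  = 4
D = W*C  [with W=-5, C=4]  = -20
Without intervention: W = min(Y, B) - 2  [with Y=-2, B=-1]  = -4; C = |W - B|  [with W=-4, B=-1]  = 3; D = W*C  [with W=-4, C=3]  = -12.
Change = -20 − (-12) = -8.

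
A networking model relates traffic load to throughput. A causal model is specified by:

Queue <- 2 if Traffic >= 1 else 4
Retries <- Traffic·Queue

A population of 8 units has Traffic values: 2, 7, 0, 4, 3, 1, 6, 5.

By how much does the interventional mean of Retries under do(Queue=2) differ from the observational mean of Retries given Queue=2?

-1

Under do(Queue=2), Queue's equation is replaced by Queue=2 for every unit. Per-unit Retries: 4, 14, 0, 8, 6, 2, 12, 10. Mean = 7.
E[Retries|Queue=2] averages over only the 7 units with Queue=2 (Traffic = 2, 7, 4, 3, 1, 6, 5): Retries = 4, 14, 8, 6, 2, 12, 10, mean 8.
Difference = 7 − 8 = -1.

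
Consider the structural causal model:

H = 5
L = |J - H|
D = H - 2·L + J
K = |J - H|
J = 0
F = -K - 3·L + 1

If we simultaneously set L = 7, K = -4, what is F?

The joint intervention fixes L = 7, K = -4, removing each variable's own equation.
F = -K - 3·L + 1  [with K=-4, L=7]  = -16

-16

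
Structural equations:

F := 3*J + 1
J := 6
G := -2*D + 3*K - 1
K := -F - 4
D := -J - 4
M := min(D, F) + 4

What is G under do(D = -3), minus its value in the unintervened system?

-14

The intervention breaks the incoming arrows to D: D := -J - 4 no longer applies, and D = -3.
F = 3*J + 1  [with J=6]  = 19
K = -F - 4  [with F=19]  = -23
G = -2*D + 3*K - 1  [with D=-3, K=-23]  = -64
Without intervention: F = 3*J + 1  [with J=6]  = 19; D = -J - 4  [with J=6]  = -10; K = -F - 4  [with F=19]  = -23; G = -2*D + 3*K - 1  [with D=-10, K=-23]  = -50.
Change = -64 − (-50) = -14.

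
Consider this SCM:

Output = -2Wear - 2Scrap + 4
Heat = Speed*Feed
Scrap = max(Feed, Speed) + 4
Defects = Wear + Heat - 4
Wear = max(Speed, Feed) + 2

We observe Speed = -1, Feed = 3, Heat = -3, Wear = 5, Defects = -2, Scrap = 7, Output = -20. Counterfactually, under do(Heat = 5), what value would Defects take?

6

do(Heat=5) replaces the equation Heat = Speed*Feed with the constant Heat = 5.
Wear = max(Speed, Feed) + 2  [with Speed=-1, Feed=3]  = 5
Defects = Wear + Heat - 4  [with Wear=5, Heat=5]  = 6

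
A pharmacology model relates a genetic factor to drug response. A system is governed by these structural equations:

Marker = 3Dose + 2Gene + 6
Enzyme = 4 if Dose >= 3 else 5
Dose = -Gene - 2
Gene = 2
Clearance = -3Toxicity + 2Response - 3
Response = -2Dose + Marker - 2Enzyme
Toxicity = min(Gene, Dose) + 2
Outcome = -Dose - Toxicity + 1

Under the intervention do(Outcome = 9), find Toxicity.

The intervention breaks the incoming arrows to Outcome: Outcome = -Dose - Toxicity + 1 no longer applies, and Outcome = 9.
Toxicity is not downstream of the intervention, so its value is determined by the original equations.
Dose = -Gene - 2  [with Gene=2]  = -4
Toxicity = min(Gene, Dose) + 2  [with Gene=2, Dose=-4]  = -2

-2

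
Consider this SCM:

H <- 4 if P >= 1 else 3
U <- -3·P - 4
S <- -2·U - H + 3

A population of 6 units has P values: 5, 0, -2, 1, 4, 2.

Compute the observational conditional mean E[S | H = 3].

2

Observing H=3 restricts to units where H's equation naturally yields 3: P ∈ {0, -2}. In that subpopulation S = 8, -4, mean 2.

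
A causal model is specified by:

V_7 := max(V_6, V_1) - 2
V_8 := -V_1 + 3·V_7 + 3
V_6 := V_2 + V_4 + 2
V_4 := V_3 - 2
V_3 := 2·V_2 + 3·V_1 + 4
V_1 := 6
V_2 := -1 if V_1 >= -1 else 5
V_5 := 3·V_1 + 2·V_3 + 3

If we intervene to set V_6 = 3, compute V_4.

do(V_6=3) replaces the equation V_6 := V_2 + V_4 + 2 with the constant V_6 = 3.
No directed path runs from V_6 to V_4, so V_4 keeps its natural value.
V_2 = -1 if V_1 >= -1 else 5  [with V_1=6]  = -1
V_3 = 2·V_2 + 3·V_1 + 4  [with V_2=-1, V_1=6]  = 20
V_4 = V_3 - 2  [with V_3=20]  = 18

18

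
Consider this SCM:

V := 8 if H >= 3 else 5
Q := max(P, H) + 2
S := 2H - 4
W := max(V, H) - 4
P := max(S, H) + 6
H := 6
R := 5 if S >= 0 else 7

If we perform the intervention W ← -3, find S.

do(W=-3) replaces the equation W := max(V, H) - 4 with the constant W = -3.
S is not downstream of the intervention, so its value is determined by the original equations.
S = 2H - 4  [with H=6]  = 8

8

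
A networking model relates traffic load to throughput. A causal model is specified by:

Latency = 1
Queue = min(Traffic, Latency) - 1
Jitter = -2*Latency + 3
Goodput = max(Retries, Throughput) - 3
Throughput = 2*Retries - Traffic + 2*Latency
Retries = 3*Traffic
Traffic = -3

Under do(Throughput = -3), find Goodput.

-6

Intervening sets Throughput = -3 and removes its equation (Throughput = 2*Retries - Traffic + 2*Latency).
Retries = 3*Traffic  [with Traffic=-3]  = -9
Goodput = max(Retries, Throughput) - 3  [with Retries=-9, Throughput=-3]  = -6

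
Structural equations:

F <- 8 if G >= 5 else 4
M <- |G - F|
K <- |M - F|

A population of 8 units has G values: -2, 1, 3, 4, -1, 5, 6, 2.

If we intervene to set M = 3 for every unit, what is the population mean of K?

Under do(M=3), M's equation is replaced by M=3 for every unit. Per-unit K: 1, 1, 1, 1, 1, 5, 5, 1. Mean = 2.

2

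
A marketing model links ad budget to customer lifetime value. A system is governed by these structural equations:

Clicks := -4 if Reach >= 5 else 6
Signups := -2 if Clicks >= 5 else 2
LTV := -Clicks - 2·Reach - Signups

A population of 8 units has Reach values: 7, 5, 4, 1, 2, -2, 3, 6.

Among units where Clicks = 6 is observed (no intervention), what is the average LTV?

Observing Clicks=6 restricts to units where Clicks's equation naturally yields 6: Reach ∈ {4, 1, 2, -2, 3}. In that subpopulation LTV = -12, -6, -8, 0, -10, mean -7.2.

-7.2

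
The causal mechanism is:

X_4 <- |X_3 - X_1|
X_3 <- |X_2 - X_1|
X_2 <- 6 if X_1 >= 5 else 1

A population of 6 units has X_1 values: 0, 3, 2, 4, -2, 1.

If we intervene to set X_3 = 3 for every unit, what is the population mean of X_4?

2

do(X_3=3) breaks X_3's dependence on X_1. With X_3=3 fixed, X_4 across the units is 3, 0, 1, 1, 5, 2, mean 2.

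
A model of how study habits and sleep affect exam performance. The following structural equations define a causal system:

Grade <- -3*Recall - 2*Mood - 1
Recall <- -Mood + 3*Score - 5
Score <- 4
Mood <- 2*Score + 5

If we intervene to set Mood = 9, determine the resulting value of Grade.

-13

Under do(Mood=9), the mechanism Mood <- 2*Score + 5 is discarded; Mood is fixed at 9.
Recall = -Mood + 3*Score - 5  [with Mood=9, Score=4]  = -2
Grade = -3*Recall - 2*Mood - 1  [with Recall=-2, Mood=9]  = -13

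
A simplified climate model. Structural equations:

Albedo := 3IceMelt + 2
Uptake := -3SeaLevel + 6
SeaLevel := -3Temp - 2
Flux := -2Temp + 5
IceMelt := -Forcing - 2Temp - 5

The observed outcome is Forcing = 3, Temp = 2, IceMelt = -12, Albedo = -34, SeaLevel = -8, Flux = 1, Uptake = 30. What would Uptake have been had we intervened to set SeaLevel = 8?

-18

Under do(SeaLevel=8), the mechanism SeaLevel := -3Temp - 2 is discarded; SeaLevel is fixed at 8.
Uptake = -3SeaLevel + 6  [with SeaLevel=8]  = -18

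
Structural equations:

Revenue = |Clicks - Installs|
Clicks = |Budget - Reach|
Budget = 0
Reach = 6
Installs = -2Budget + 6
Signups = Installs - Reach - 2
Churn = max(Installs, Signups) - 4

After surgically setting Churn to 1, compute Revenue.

0

Intervening sets Churn = 1 and removes its equation (Churn = max(Installs, Signups) - 4).
No directed path runs from Churn to Revenue, so Revenue keeps its natural value.
Clicks = |Budget - Reach|  [with Budget=0, Reach=6]  = 6
Installs = -2Budget + 6  [with Budget=0]  = 6
Revenue = |Clicks - Installs|  [with Clicks=6, Installs=6]  = 0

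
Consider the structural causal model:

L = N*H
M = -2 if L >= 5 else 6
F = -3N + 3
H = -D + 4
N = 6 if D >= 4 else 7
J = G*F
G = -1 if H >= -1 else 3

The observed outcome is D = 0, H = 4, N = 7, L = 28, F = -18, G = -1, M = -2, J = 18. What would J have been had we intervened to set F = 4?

do(F=4) replaces the equation F = -3N + 3 with the constant F = 4.
H = -D + 4  [with D=0]  = 4
G = -1 if H >= -1 else 3  [with H=4]  = -1
J = G*F  [with G=-1, F=4]  = -4

-4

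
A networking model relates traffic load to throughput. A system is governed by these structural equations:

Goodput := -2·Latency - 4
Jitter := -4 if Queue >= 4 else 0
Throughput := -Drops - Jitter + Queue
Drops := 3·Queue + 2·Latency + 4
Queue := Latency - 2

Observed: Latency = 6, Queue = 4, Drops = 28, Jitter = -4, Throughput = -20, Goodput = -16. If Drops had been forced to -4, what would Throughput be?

12

do(Drops=-4) replaces the equation Drops := 3·Queue + 2·Latency + 4 with the constant Drops = -4.
Queue = Latency - 2  [with Latency=6]  = 4
Jitter = -4 if Queue >= 4 else 0  [with Queue=4]  = -4
Throughput = -Drops - Jitter + Queue  [with Drops=-4, Jitter=-4, Queue=4]  = 12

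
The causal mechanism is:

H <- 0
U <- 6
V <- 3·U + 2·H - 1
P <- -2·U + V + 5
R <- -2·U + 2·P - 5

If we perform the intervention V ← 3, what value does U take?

Under do(V=3), the mechanism V <- 3·U + 2·H - 1 is discarded; V is fixed at 3.
Since U is not a descendant of the intervened variable, it is unaffected.

6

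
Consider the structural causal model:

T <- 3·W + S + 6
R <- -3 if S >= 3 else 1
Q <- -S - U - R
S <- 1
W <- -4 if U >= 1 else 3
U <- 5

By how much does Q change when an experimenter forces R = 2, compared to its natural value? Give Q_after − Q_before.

The intervention breaks the incoming arrows to R: R <- -3 if S >= 3 else 1 no longer applies, and R = 2.
Q = -S - U - R  [with S=1, U=5, R=2]  = -8
Without intervention: R = -3 if S >= 3 else 1  [with S=1]  = 1; Q = -S - U - R  [with S=1, U=5, R=1]  = -7.
Change = -8 − (-7) = -1.

-1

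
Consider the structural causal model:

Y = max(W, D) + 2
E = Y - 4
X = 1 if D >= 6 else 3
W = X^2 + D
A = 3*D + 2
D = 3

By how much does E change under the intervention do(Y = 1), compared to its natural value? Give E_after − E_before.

Intervening sets Y = 1 and removes its equation (Y = max(W, D) + 2).
E = Y - 4  [with Y=1]  = -3
Without intervention: X = 1 if D >= 6 else 3  [with D=3]  = 3; W = X^2 + D  [with X=3, D=3]  = 12; Y = max(W, D) + 2  [with W=12, D=3]  = 14; E = Y - 4  [with Y=14]  = 10.
Change = -3 − 10 = -13.

-13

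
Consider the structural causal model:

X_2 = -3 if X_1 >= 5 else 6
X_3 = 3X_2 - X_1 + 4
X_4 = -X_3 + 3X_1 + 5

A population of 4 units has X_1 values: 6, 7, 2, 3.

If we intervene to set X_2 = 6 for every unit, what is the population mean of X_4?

do(X_2=6) breaks X_2's dependence on X_1. With X_2=6 fixed, X_4 across the units is 7, 11, -9, -5, mean 1.

1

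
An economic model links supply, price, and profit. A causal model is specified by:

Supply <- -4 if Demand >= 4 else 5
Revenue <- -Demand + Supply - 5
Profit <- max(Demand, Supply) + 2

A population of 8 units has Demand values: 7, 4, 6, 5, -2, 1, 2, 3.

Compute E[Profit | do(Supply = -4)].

5.25

Every unit gets Supply=-4 under the intervention. Profit values become 9, 6, 8, 7, 0, 3, 4, 5; E[Profit|do(Supply=-4)] = 5.25.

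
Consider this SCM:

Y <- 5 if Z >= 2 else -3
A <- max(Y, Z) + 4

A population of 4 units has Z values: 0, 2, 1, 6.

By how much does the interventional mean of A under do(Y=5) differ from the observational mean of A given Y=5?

Every unit gets Y=5 under the intervention. A values become 9, 9, 9, 10; E[A|do(Y=5)] = 9.25.
E[A|Y=5] averages over only the 2 units with Y=5 (Z = 2, 6): A = 9, 10, mean 9.5.
Difference = 9.25 − 9.5 = -0.25.

-0.25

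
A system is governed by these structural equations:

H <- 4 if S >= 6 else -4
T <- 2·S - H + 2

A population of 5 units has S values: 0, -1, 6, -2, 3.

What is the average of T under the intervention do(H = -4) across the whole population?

8.4

Every unit gets H=-4 under the intervention. T values become 6, 4, 18, 2, 12; E[T|do(H=-4)] = 8.4.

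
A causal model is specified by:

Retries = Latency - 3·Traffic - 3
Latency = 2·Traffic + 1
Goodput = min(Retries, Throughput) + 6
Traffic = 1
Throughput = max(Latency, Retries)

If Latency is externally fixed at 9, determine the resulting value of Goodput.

9

do(Latency=9) replaces the equation Latency = 2·Traffic + 1 with the constant Latency = 9.
Retries = Latency - 3·Traffic - 3  [with Latency=9, Traffic=1]  = 3
Throughput = max(Latency, Retries)  [with Latency=9, Retries=3]  = 9
Goodput = min(Retries, Throughput) + 6  [with Retries=3, Throughput=9]  = 9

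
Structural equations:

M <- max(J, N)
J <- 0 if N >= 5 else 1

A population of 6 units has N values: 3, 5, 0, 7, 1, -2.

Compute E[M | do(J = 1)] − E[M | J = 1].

1.5

Every unit gets J=1 under the intervention. M values become 3, 5, 1, 7, 1, 1; E[M|do(J=1)] = 3.
Conditioning on J=1 selects the 4 unit(s) with N ∈ {3, 0, 1, -2}. Their M values: 3, 1, 1, 1. Mean = 1.5.
Difference = 3 − 1.5 = 1.5.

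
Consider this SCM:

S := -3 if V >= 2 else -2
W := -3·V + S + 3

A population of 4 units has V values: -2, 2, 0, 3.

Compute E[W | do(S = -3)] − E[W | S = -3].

Every unit gets S=-3 under the intervention. W values become 6, -6, 0, -9; E[W|do(S=-3)] = -2.25.
Conditioning on S=-3 selects the 2 unit(s) with V ∈ {2, 3}. Their W values: -6, -9. Mean = -7.5.
Difference = -2.25 − (-7.5) = 5.25.

5.25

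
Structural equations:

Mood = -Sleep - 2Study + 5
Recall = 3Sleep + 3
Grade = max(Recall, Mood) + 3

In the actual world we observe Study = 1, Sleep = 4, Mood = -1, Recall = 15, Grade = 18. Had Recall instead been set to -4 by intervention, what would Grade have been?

2

Intervening sets Recall = -4 and removes its equation (Recall = 3Sleep + 3).
Mood = -Sleep - 2Study + 5  [with Sleep=4, Study=1]  = -1
Grade = max(Recall, Mood) + 3  [with Recall=-4, Mood=-1]  = 2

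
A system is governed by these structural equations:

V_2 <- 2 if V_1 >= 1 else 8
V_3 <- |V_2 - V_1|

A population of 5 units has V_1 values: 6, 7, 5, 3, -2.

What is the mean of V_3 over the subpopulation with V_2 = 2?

3.25

Conditioning on V_2=2 selects the 4 unit(s) with V_1 ∈ {6, 7, 5, 3}. Their V_3 values: 4, 5, 3, 1. Mean = 3.25.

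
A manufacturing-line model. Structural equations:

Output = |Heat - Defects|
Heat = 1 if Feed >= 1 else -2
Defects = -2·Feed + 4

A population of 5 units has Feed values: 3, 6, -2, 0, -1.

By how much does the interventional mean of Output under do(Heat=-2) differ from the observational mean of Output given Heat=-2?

The intervention sets Heat=-2 in all 5 units regardless of Feed. Recomputing Output per unit gives 0, 6, 10, 6, 8; average 6.
E[Output|Heat=-2] averages over only the 3 units with Heat=-2 (Feed = -2, 0, -1): Output = 10, 6, 8, mean 8.
Difference = 6 − 8 = -2.

-2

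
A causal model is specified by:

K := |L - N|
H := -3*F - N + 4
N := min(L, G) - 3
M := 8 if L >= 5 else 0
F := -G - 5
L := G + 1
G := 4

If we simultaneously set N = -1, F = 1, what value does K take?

6

The joint intervention fixes N = -1, F = 1, removing each variable's own equation.
L = G + 1  [with G=4]  = 5
K = |L - N|  [with L=5, N=-1]  = 6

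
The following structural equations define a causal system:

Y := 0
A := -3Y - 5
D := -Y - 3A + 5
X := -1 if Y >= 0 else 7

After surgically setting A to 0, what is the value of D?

The intervention breaks the incoming arrows to A: A := -3Y - 5 no longer applies, and A = 0.
D = -Y - 3A + 5  [with Y=0, A=0]  = 5

5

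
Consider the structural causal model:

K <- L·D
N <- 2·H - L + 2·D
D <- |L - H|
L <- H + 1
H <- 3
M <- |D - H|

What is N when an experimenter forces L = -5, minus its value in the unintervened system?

do(L=-5) replaces the equation L <- H + 1 with the constant L = -5.
D = |L - H|  [with L=-5, H=3]  = 8
N = 2·H - L + 2·D  [with H=3, L=-5, D=8]  = 27
Without intervention: L = H + 1  [with H=3]  = 4; D = |L - H|  [with L=4, H=3]  = 1; N = 2·H - L + 2·D  [with H=3, L=4, D=1]  = 4.
Change = 27 − 4 = 23.

23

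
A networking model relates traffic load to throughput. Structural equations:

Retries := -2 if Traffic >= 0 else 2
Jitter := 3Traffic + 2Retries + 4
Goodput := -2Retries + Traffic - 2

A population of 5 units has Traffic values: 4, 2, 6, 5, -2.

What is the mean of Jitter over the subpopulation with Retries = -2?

Conditioning on Retries=-2 selects the 4 unit(s) with Traffic ∈ {4, 2, 6, 5}. Their Jitter values: 12, 6, 18, 15. Mean = 12.75.

12.75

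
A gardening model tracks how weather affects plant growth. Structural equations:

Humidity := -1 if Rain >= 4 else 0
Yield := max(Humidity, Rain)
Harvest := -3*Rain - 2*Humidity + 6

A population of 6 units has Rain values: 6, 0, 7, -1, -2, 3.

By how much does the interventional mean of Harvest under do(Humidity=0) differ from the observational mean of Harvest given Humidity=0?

The intervention sets Humidity=0 in all 6 units regardless of Rain. Recomputing Harvest per unit gives -12, 6, -15, 9, 12, -3; average -0.5.
Conditioning on Humidity=0 selects the 4 unit(s) with Rain ∈ {0, -1, -2, 3}. Their Harvest values: 6, 9, 12, -3. Mean = 6.
Difference = -0.5 − 6 = -6.5.

-6.5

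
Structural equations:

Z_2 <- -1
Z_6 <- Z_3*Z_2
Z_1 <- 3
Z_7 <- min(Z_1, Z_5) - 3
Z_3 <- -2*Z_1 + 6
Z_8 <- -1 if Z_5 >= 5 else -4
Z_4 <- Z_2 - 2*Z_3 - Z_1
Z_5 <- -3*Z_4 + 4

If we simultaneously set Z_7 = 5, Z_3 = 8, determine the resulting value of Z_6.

-8

Setting Z_7 = 5, Z_3 = 8 by intervention discards those variables' equations.
Z_6 = Z_3*Z_2  [with Z_3=8, Z_2=-1]  = -8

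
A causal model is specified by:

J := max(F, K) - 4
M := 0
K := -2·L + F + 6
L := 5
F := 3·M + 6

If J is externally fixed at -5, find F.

do(J=-5) replaces the equation J := max(F, K) - 4 with the constant J = -5.
F is not downstream of the intervention, so its value is determined by the original equations.
F = 3·M + 6  [with M=0]  = 6

6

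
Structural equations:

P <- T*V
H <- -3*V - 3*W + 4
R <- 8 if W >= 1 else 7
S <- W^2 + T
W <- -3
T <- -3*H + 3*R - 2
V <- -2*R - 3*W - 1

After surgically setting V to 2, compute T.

-2

do(V=2) replaces the equation V <- -2*R - 3*W - 1 with the constant V = 2.
R = 8 if W >= 1 else 7  [with W=-3]  = 7
H = -3*V - 3*W + 4  [with V=2, W=-3]  = 7
T = -3*H + 3*R - 2  [with H=7, R=7]  = -2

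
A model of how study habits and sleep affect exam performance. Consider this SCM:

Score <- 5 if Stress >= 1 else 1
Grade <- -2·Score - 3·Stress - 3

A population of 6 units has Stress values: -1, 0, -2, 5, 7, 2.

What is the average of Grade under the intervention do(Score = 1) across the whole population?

Every unit gets Score=1 under the intervention. Grade values become -2, -5, 1, -20, -26, -11; E[Grade|do(Score=1)] = -10.5.

-10.5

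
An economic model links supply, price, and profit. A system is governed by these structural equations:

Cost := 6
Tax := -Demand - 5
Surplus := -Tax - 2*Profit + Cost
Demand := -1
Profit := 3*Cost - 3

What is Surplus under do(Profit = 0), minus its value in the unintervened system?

30

Intervening sets Profit = 0 and removes its equation (Profit := 3*Cost - 3).
Tax = -Demand - 5  [with Demand=-1]  = -4
Surplus = -Tax - 2*Profit + Cost  [with Tax=-4, Profit=0, Cost=6]  = 10
Without intervention: Tax = -Demand - 5  [with Demand=-1]  = -4; Profit = 3*Cost - 3  [with Cost=6]  = 15; Surplus = -Tax - 2*Profit + Cost  [with Tax=-4, Profit=15, Cost=6]  = -20.
Change = 10 − (-20) = 30.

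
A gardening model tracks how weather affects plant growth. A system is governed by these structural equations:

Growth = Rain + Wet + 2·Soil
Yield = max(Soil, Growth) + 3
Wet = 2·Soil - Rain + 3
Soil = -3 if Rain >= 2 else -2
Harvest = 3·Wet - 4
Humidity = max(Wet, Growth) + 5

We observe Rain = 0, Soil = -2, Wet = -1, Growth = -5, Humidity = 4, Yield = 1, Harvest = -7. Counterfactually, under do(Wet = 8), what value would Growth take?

The intervention breaks the incoming arrows to Wet: Wet = 2·Soil - Rain + 3 no longer applies, and Wet = 8.
Soil = -3 if Rain >= 2 else -2  [with Rain=0]  = -2
Growth = Rain + Wet + 2·Soil  [with Rain=0, Wet=8, Soil=-2]  = 4

4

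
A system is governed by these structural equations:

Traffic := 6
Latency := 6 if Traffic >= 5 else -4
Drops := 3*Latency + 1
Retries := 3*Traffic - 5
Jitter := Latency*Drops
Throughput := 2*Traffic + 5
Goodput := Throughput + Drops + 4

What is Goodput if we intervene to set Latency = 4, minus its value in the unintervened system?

-6

Under do(Latency=4), the mechanism Latency := 6 if Traffic >= 5 else -4 is discarded; Latency is fixed at 4.
Drops = 3*Latency + 1  [with Latency=4]  = 13
Throughput = 2*Traffic + 5  [with Traffic=6]  = 17
Goodput = Throughput + Drops + 4  [with Throughput=17, Drops=13]  = 34
Without intervention: Latency = 6 if Traffic >= 5 else -4  [with Traffic=6]  = 6; Drops = 3*Latency + 1  [with Latency=6]  = 19; Throughput = 2*Traffic + 5  [with Traffic=6]  = 17; Goodput = Throughput + Drops + 4  [with Throughput=17, Drops=19]  = 40.
Change = 34 − 40 = -6.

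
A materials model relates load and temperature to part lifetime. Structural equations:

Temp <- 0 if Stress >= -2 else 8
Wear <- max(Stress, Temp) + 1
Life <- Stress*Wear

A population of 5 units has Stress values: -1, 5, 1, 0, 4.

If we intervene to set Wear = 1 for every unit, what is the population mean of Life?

1.8

The intervention sets Wear=1 in all 5 units regardless of Stress. Recomputing Life per unit gives -1, 5, 1, 0, 4; average 1.8.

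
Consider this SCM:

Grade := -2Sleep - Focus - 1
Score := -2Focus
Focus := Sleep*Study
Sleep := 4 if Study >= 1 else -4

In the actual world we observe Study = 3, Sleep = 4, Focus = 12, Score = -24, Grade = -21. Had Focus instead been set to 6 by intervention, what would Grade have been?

-15

do(Focus=6) replaces the equation Focus := Sleep*Study with the constant Focus = 6.
Sleep = 4 if Study >= 1 else -4  [with Study=3]  = 4
Grade = -2Sleep - Focus - 1  [with Sleep=4, Focus=6]  = -15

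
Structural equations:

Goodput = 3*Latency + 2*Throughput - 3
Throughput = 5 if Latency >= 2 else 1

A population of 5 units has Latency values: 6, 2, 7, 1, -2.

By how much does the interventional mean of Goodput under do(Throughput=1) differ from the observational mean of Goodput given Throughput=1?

9.9

The intervention sets Throughput=1 in all 5 units regardless of Latency. Recomputing Goodput per unit gives 17, 5, 20, 2, -7; average 7.4.
Observing Throughput=1 restricts to units where Throughput's equation naturally yields 1: Latency ∈ {1, -2}. In that subpopulation Goodput = 2, -7, mean -2.5.
Difference = 7.4 − (-2.5) = 9.9.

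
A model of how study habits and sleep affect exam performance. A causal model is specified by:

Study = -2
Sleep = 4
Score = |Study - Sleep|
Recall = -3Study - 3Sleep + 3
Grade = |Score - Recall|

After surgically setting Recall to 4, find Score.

Under do(Recall=4), the mechanism Recall = -3Study - 3Sleep + 3 is discarded; Recall is fixed at 4.
Since Score is not a descendant of the intervened variable, it is unaffected.
Score = |Study - Sleep|  [with Study=-2, Sleep=4]  = 6

6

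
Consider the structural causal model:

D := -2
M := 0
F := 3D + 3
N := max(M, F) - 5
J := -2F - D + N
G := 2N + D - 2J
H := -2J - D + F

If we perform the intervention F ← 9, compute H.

35

The intervention breaks the incoming arrows to F: F := 3D + 3 no longer applies, and F = 9.
N = max(M, F) - 5  [with M=0, F=9]  = 4
J = -2F - D + N  [with F=9, D=-2, N=4]  = -12
H = -2J - D + F  [with J=-12, D=-2, F=9]  = 35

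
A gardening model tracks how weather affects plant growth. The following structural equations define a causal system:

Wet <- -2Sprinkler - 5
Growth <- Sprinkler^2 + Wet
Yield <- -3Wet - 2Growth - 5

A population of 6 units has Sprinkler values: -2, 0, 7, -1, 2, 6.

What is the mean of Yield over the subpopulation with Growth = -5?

Conditioning on Growth=-5 selects the 2 unit(s) with Sprinkler ∈ {0, 2}. Their Yield values: 20, 32. Mean = 26.

26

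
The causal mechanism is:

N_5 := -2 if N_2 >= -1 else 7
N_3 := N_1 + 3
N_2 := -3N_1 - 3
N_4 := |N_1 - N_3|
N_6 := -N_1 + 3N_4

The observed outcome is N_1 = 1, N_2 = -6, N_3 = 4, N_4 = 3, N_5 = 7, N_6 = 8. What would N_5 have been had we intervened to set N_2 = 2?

-2

do(N_2=2) replaces the equation N_2 := -3N_1 - 3 with the constant N_2 = 2.
N_5 = -2 if N_2 >= -1 else 7  [with N_2=2]  = -2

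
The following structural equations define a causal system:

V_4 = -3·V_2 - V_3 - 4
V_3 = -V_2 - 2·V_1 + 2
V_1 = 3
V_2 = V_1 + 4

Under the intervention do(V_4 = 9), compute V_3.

-11

Under do(V_4=9), the mechanism V_4 = -3·V_2 - V_3 - 4 is discarded; V_4 is fixed at 9.
Since V_3 is not a descendant of the intervened variable, it is unaffected.
V_2 = V_1 + 4  [with V_1=3]  = 7
V_3 = -V_2 - 2·V_1 + 2  [with V_2=7, V_1=3]  = -11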